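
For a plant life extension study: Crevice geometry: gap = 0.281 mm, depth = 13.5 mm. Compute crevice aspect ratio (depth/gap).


Aspect ratio = depth / gap
Ratio = 13.5 / 0.281 = 48.0

48.0


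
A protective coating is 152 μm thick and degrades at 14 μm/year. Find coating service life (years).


Service life = thickness / degradation rate
Life = 152 / 14 = 10.9 years

10.9 years


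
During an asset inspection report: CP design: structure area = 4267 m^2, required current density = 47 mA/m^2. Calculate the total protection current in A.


I = area * current density, then convert mA → A (÷1000)
I = 4267 * 47 / 1000 = 200.55 A

200.55 A


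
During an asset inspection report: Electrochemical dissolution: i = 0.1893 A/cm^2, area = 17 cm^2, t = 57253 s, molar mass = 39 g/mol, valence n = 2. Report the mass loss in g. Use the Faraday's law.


Apply Faraday's law: m = i*A*t*M / (n*F)
Total charge passed Q = i*A*t = 0.1893*17*57253 = 184245.8793 C
m = Q*M/(n*F) = 184245.8793*39/(2*96485) = 37.23682 g

37.23682 g


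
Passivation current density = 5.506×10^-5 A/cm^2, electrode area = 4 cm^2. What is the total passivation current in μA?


I = i_pass * A, then convert A → μA (×10^6)
I = 5.506×10^-5 * 4 * 10^6 = 220.24 μA

220.24 μA


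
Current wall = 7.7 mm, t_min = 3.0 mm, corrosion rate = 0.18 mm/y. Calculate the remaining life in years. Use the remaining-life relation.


Apply the remaining-life relation: RL = (t_current − t_min) / CR
RL = (7.7 − 3.0) / 0.18 = 4.7 / 0.18 = 26.1 years

26.1 years


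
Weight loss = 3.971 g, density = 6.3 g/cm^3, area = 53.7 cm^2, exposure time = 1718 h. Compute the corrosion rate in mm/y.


Apply the mm/y weight-loss relation: CR = 87600 * W / (D * A * T)
Numerator: 87600 * 3.971 = 347859.6
Denominator: 6.3 * 53.7 * 1718 = 581216.58
CR = 347859.6 / 581216.58 = 0.5985 mm/y

0.5985 mm/y


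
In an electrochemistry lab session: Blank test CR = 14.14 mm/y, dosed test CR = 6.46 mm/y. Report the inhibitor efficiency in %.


Apply the inhibitor-efficiency definition: IE = (CR_blank − CR_inh)/CR_blank × 100
IE = (14.14 − 6.46) / 14.14 × 100
IE = 7.68 / 14.14 × 100 = 54.3 %

54.3 %


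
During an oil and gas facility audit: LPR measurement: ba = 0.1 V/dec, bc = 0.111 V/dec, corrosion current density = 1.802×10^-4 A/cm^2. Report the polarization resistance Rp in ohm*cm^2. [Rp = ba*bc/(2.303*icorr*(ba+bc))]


Apply the Stern-Geary equation: Rp = ba*bc / (2.303*icorr*(ba+bc))
ba*bc = 0.1*0.111 = 0.0111
ba+bc = 0.211; 2.303*icorr*(ba+bc) = 2.303*1.802×10^-4*0.211 = 8.7565127×10^-5
Rp = 0.0111 / 8.7565127×10^-5 = 126.76 ohm*cm^2

126.76 ohm*cm^2


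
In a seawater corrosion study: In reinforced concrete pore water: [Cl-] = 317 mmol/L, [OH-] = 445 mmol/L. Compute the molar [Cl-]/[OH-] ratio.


Threshold parameter = [Cl-] / [OH-] (molar basis; both in mmol/L, so units cancel)
Ratio = 317 / 445 = 0.71

0.71


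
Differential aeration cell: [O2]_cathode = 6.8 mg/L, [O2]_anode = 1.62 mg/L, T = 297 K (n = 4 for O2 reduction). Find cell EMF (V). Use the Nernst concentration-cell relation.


Apply the Nernst concentration-cell relation: E = (RT/nF)*ln(C_cathode/C_anode)
RT/nF = 8.314*297/(4*96485) = 0.00639804 V
ln(6.8/1.62) = 1.4345
E = 0.00639804 * 1.4345 = 0.00918 V

0.00918 V


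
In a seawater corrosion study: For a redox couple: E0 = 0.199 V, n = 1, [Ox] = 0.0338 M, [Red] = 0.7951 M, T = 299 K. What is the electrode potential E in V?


Apply the Nernst equation: E = E0 + (RT/nF)*ln([Ox]/[Red])
Step 1: RT/nF = 8.314*299/(1*96485) = 0.02576448 V
Step 2: [Ox]/[Red] = 0.0338/0.7951 = 0.04251
Step 3: ln(0.04251) = -3.158016
Step 4: correction = 0.02576448 * -3.158016 = -0.0814 V
E = 0.199 + -0.0814 = 0.1176 V

0.1176 V


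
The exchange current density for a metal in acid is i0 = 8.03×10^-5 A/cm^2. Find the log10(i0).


i0 = 8.03×10^-5 A/cm^2
log10(i0) = -4.095

-4.095


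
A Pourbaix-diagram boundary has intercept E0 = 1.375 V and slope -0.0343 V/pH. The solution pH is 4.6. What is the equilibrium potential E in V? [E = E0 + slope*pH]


Apply the Pourbaix line equation: E = E0 + slope*pH
E = 1.375 + (-0.0343)*4.6 = 1.375 + (-0.15778) = 1.21722 V
Rounded to 4 decimal places: E = 1.2172 V

1.2172 V


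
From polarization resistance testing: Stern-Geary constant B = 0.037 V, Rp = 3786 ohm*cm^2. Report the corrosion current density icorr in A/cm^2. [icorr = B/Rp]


Apply the Stern-Geary relation: icorr = B / Rp
icorr = 0.037 / 3786 = 9.773×10^-6 A/cm^2

9.773×10^-6 A/cm^2


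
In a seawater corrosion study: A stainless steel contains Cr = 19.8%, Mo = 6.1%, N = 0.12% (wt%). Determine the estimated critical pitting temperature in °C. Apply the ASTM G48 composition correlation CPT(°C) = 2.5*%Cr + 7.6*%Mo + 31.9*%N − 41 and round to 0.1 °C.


Apply the ASTM G48 empirical CPT estimate: CPT(°C) = 2.5*%Cr + 7.6*%Mo + 31.9*%N − 41
2.5*19.8 = 49.5; 7.6*6.1 = 46.36; 31.9*0.12 = 3.828
CPT = 49.5 + 46.36 + 3.828 − 41 = 58.688 °C
Rounded to 0.1 °C: CPT ≈ 58.7 °C

58.7 °C


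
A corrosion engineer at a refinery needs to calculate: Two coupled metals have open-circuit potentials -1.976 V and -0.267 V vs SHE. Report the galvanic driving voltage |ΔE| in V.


Driving voltage is the absolute potential difference.
|ΔE| = |-1.976 − (-0.267)| = 1.709 V

1.709 V


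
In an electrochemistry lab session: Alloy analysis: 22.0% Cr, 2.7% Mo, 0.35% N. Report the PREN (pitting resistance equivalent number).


Apply the PREN formula: PREN = Cr + 3.3*Mo + 16*N
PREN = 22.0 + 3.3*2.7 + 16*0.35
PREN = 22.0 + 8.91 + 5.6 = 36.51

36.51


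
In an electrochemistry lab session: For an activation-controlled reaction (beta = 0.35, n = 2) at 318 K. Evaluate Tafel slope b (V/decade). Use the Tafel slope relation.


Apply the Tafel slope relation: b = 2.303*R*T/(beta*n*F)
Numerator: 2.303 * 8.314 * 318 = 6088.79
Denominator: 0.35 * 2 * 96485 = 67539.5
b = 6088.79 / 67539.5 = 0.09 V/decade

0.09 V/decade


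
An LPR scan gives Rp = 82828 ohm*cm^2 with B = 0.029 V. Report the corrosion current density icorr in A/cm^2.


Apply the Stern-Geary relation: icorr = B / Rp
icorr = 0.029 / 82828 = 3.501×10^-7 A/cm^2

3.501×10^-7 A/cm^2


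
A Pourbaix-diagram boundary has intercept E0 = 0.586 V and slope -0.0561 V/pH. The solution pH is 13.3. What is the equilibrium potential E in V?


Apply the Pourbaix line equation: E = E0 + slope*pH
E = 0.586 + (-0.0561)*13.3 = 0.586 + (-0.74613) = -0.16013 V
Rounded to 4 decimal places: E = -0.1601 V

-0.1601 V


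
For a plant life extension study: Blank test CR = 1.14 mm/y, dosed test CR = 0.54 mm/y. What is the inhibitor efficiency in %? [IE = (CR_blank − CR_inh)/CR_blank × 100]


Apply the inhibitor-efficiency definition: IE = (CR_blank − CR_inh)/CR_blank × 100
IE = (1.14 − 0.54) / 1.14 × 100
IE = 0.6 / 1.14 × 100 = 52.6 %

52.6 %


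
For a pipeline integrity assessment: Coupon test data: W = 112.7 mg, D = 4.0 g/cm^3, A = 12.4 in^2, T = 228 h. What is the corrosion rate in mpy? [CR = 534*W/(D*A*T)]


Apply the mpy weight-loss relation: CR = 534 * W / (D * A * T)
Numerator: 534 * 112.7 = 60181.8
Denominator: 4.0 * 12.4 * 228 = 11308.8
CR = 60181.8 / 11308.8 = 5.32168 mpy

5.32168 mpy


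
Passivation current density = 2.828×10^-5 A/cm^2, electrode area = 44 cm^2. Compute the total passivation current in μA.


I = i_pass * A, then convert A → μA (×10^6)
I = 2.828×10^-5 * 44 * 10^6 = 1244.32 μA

1244.32 μA


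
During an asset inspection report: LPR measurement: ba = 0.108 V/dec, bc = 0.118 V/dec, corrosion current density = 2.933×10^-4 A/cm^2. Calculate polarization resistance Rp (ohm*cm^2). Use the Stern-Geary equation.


Apply the Stern-Geary equation: Rp = ba*bc / (2.303*icorr*(ba+bc))
ba*bc = 0.108*0.118 = 0.012744
ba+bc = 0.226; 2.303*icorr*(ba+bc) = 2.303*2.933×10^-4*0.226 = 1.526562×10^-4
Rp = 0.012744 / 1.526562×10^-4 = 83.5 ohm*cm^2

83.5 ohm*cm^2


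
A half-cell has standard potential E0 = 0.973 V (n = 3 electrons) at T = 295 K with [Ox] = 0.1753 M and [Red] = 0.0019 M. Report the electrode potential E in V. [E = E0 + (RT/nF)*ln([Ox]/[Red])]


Apply the Nernst equation: E = E0 + (RT/nF)*ln([Ox]/[Red])
Step 1: RT/nF = 8.314*295/(3*96485) = 0.00847327 V
Step 2: [Ox]/[Red] = 0.1753/0.0019 = 92.263158
Step 3: ln(92.263158) = 4.524645
Step 4: correction = 0.00847327 * 4.524645 = 0.038 V
E = 0.973 + 0.038 = 1.011 V

1.011 V


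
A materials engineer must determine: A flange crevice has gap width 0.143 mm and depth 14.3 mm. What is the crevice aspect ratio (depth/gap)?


Aspect ratio = depth / gap
Ratio = 14.3 / 0.143 = 100.0

100.0


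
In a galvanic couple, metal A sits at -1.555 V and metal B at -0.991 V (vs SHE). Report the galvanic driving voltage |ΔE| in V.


Driving voltage is the absolute potential difference.
|ΔE| = |-1.555 − (-0.991)| = 0.564 V

0.564 V


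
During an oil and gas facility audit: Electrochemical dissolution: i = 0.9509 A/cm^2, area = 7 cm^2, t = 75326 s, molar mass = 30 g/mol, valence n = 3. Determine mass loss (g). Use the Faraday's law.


Apply Faraday's law: m = i*A*t*M / (n*F)
Total charge passed Q = i*A*t = 0.9509*7*75326 = 501392.4538 C
m = Q*M/(n*F) = 501392.4538*30/(3*96485) = 51.966 g

51.966 g


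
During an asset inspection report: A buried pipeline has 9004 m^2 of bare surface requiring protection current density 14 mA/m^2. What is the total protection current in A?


I = area * current density, then convert mA → A (÷1000)
I = 9004 * 14 / 1000 = 126.06 A

126.06 A


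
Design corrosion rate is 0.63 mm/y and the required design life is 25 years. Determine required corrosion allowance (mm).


Corrosion allowance = CR × design life
CA = 0.63 * 25 = 15.75 mm

15.75 mm


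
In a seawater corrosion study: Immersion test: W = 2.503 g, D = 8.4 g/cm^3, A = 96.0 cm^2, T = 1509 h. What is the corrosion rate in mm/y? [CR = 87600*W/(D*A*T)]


Apply the mm/y weight-loss relation: CR = 87600 * W / (D * A * T)
Numerator: 87600 * 2.503 = 219262.8
Denominator: 8.4 * 96.0 * 1509 = 1216857.6
CR = 219262.8 / 1216857.6 = 0.1802 mm/y

0.1802 mm/y


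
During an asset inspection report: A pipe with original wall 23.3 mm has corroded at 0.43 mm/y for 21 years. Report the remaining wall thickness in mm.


Remaining wall = original − CR × time
t = 23.3 − 0.43*21 = 23.3 − 9.03 = 14.27 mm

14.27 mm


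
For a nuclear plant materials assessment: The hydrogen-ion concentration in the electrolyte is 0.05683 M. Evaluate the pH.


pH = −log10[H+]
pH = −log10(0.05683) = 1.25

1.25


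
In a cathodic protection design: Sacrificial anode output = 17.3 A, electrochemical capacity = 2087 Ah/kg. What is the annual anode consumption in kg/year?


Annual consumption = current * hours per year / capacity
Rate = 17.3 * 8760 / 2087 = 72.6 kg/year

72.6 kg/year


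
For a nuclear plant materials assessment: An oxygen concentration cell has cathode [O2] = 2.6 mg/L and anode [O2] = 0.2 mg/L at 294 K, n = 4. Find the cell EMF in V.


Apply the Nernst concentration-cell relation: E = (RT/nF)*ln(C_cathode/C_anode)
RT/nF = 8.314*294/(4*96485) = 0.00633341 V
ln(2.6/0.2) = 2.56495
E = 0.00633341 * 2.56495 = 0.01624 V

0.01624 V


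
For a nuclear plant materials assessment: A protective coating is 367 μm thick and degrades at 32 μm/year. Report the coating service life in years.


Service life = thickness / degradation rate
Life = 367 / 32 = 11.5 years

11.5 years


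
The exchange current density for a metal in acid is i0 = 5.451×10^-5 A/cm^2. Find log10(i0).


i0 = 5.451×10^-5 A/cm^2
log10(i0) = -4.264

-4.264


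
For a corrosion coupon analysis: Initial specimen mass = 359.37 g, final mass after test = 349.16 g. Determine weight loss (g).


Weight loss = initial − final
WL = 359.37 − 349.16 = 10.21 g

10.21 g


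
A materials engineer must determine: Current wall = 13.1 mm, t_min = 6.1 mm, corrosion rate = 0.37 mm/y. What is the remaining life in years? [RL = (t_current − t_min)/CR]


Apply the remaining-life relation: RL = (t_current − t_min) / CR
RL = (13.1 − 6.1) / 0.37 = 7.0 / 0.37 = 18.9 years

18.9 years


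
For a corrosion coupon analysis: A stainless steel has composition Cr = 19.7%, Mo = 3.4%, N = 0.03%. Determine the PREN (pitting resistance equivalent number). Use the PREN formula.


Apply the PREN formula: PREN = Cr + 3.3*Mo + 16*N
PREN = 19.7 + 3.3*3.4 + 16*0.03
PREN = 19.7 + 11.22 + 0.48 = 31.4

31.4


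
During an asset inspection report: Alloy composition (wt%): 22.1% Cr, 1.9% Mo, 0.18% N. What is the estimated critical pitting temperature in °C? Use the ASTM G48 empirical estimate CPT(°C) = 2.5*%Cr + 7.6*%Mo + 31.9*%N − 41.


Apply the ASTM G48 empirical CPT estimate: CPT(°C) = 2.5*%Cr + 7.6*%Mo + 31.9*%N − 41
2.5*22.1 = 55.25; 7.6*1.9 = 14.44; 31.9*0.18 = 5.742
CPT = 55.25 + 14.44 + 5.742 − 41 = 34.432 °C
Rounded to 0.1 °C: CPT ≈ 34.4 °C

34.4 °C


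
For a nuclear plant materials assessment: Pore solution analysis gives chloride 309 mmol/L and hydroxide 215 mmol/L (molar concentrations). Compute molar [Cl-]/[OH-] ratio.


Threshold parameter = [Cl-] / [OH-] (molar basis; both in mmol/L, so units cancel)
Ratio = 309 / 215 = 1.44

1.44


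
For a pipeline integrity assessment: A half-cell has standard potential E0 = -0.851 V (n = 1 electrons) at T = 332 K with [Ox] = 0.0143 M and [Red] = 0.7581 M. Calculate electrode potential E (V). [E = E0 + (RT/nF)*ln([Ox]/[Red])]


Apply the Nernst equation: E = E0 + (RT/nF)*ln([Ox]/[Red])
Step 1: RT/nF = 8.314*332/(1*96485) = 0.02860805 V
Step 2: [Ox]/[Red] = 0.0143/0.7581 = 0.018863
Step 3: ln(0.018863) = -3.970553
Step 4: correction = 0.02860805 * -3.970553 = -0.114 V
E = -0.851 + -0.114 = -0.965 V

-0.965 V


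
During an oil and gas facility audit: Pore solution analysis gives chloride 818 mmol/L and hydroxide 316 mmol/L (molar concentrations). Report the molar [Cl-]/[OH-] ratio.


Threshold parameter = [Cl-] / [OH-] (molar basis; both in mmol/L, so units cancel)
Ratio = 818 / 316 = 2.59

2.59


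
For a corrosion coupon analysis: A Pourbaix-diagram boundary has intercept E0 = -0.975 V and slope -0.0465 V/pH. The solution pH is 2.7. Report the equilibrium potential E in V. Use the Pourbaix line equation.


Apply the Pourbaix line equation: E = E0 + slope*pH
E = -0.975 + (-0.0465)*2.7 = -0.975 + (-0.12555) = -1.10055 V
Rounded to 3 decimal places: E = -1.101 V

-1.101 V


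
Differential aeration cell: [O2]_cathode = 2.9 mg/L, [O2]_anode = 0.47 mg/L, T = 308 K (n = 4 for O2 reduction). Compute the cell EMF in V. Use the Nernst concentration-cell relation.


Apply the Nernst concentration-cell relation: E = (RT/nF)*ln(C_cathode/C_anode)
RT/nF = 8.314*308/(4*96485) = 0.006635 V
ln(2.9/0.47) = 1.81973
E = 0.006635 * 1.81973 = 0.01207 V

0.01207 V


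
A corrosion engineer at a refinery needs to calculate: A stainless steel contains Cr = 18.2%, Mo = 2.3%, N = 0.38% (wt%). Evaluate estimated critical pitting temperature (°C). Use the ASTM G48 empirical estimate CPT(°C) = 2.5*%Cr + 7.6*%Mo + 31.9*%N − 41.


Apply the ASTM G48 empirical CPT estimate: CPT(°C) = 2.5*%Cr + 7.6*%Mo + 31.9*%N − 41
2.5*18.2 = 45.5; 7.6*2.3 = 17.48; 31.9*0.38 = 12.122
CPT = 45.5 + 17.48 + 12.122 − 41 = 34.102 °C
Rounded to 0.1 °C: CPT ≈ 34.1 °C

34.1 °C


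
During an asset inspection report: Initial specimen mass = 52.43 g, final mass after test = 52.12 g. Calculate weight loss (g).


Weight loss = initial − final
WL = 52.43 − 52.12 = 0.31 g

0.31 g


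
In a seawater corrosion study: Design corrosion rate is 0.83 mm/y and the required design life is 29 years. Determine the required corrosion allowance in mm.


Corrosion allowance = CR × design life
CA = 0.83 * 29 = 24.07 mm

24.07 mm


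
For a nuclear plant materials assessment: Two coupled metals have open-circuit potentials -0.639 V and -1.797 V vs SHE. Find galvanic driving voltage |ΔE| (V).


Driving voltage is the absolute potential difference.
|ΔE| = |-0.639 − (-1.797)| = 1.158 V

1.158 V


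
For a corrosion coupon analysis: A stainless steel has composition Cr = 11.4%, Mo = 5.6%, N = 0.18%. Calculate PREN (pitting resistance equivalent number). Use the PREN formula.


Apply the PREN formula: PREN = Cr + 3.3*Mo + 16*N
PREN = 11.4 + 3.3*5.6 + 16*0.18
PREN = 11.4 + 18.48 + 2.88 = 32.76

32.76


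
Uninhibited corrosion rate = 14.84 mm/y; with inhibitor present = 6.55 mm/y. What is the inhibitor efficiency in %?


Apply the inhibitor-efficiency definition: IE = (CR_blank − CR_inh)/CR_blank × 100
IE = (14.84 − 6.55) / 14.84 × 100
IE = 8.29 / 14.84 × 100 = 55.9 %

55.9 %


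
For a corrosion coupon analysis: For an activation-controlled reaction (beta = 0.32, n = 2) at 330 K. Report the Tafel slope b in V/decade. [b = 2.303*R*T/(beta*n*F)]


Apply the Tafel slope relation: b = 2.303*R*T/(beta*n*F)
Numerator: 2.303 * 8.314 * 330 = 6318.56
Denominator: 0.32 * 2 * 96485 = 61750.4
b = 6318.56 / 61750.4 = 0.102 V/decade

0.102 V/decade


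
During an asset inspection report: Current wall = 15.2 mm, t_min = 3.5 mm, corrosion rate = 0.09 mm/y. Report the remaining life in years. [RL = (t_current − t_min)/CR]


Apply the remaining-life relation: RL = (t_current − t_min) / CR
RL = (15.2 − 3.5) / 0.09 = 11.7 / 0.09 = 130.0 years

130.0 years


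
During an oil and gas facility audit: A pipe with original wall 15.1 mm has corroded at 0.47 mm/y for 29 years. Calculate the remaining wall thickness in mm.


Remaining wall = original − CR × time
t = 15.1 − 0.47*29 = 15.1 − 13.63 = 1.47 mm

1.47 mm


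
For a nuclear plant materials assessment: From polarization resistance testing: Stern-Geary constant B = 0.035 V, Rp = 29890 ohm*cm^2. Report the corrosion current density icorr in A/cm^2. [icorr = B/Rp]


Apply the Stern-Geary relation: icorr = B / Rp
icorr = 0.035 / 29890 = 1.171×10^-6 A/cm^2

1.171×10^-6 A/cm^2


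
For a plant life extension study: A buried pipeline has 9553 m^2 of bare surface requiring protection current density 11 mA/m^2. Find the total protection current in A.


I = area * current density, then convert mA → A (÷1000)
I = 9553 * 11 / 1000 = 105.08 A

105.08 A


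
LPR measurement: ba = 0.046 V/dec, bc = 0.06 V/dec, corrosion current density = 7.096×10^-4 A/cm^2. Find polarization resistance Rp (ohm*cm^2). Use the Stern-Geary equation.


Apply the Stern-Geary equation: Rp = ba*bc / (2.303*icorr*(ba+bc))
ba*bc = 0.046*0.06 = 0.00276
ba+bc = 0.106; 2.303*icorr*(ba+bc) = 2.303*7.096×10^-4*0.106 = 1.7322613×10^-4
Rp = 0.00276 / 1.7322613×10^-4 = 15.93 ohm*cm^2

15.93 ohm*cm^2


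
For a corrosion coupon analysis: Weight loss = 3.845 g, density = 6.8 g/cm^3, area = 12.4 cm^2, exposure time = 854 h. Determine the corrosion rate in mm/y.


Apply the mm/y weight-loss relation: CR = 87600 * W / (D * A * T)
Numerator: 87600 * 3.845 = 336822.0
Denominator: 6.8 * 12.4 * 854 = 72009.28
CR = 336822.0 / 72009.28 = 4.67748 mm/y

4.67748 mm/y


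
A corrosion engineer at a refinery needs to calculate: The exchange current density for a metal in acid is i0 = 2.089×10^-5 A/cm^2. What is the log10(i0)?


i0 = 2.089×10^-5 A/cm^2
log10(i0) = -4.68

-4.68


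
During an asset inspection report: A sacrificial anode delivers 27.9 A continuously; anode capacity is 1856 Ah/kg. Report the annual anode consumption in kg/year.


Annual consumption = current * hours per year / capacity
Rate = 27.9 * 8760 / 1856 = 131.7 kg/year

131.7 kg/year


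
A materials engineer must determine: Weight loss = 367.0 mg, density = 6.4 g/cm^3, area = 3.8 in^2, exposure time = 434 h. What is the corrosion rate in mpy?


Apply the mpy weight-loss relation: CR = 534 * W / (D * A * T)
Numerator: 534 * 367.0 = 195978.0
Denominator: 6.4 * 3.8 * 434 = 10554.88
CR = 195978.0 / 10554.88 = 18.5675 mpy

18.5675 mpy


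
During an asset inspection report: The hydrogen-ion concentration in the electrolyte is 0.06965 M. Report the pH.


pH = −log10[H+]
pH = −log10(0.06965) = 1.16

1.16


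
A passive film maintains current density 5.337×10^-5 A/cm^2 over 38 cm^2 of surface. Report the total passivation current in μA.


I = i_pass * A, then convert A → μA (×10^6)
I = 5.337×10^-5 * 38 * 10^6 = 2028.06 μA

2028.06 μA


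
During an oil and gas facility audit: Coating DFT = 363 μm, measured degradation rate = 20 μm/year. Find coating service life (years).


Service life = thickness / degradation rate
Life = 363 / 20 = 18.2 years

18.2 years


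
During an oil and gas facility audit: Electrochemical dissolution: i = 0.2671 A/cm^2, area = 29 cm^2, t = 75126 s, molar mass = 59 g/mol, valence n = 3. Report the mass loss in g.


Apply Faraday's law: m = i*A*t*M / (n*F)
Total charge passed Q = i*A*t = 0.2671*29*75126 = 581918.4834 C
m = Q*M/(n*F) = 581918.4834*59/(3*96485) = 118.613 g

118.613 g


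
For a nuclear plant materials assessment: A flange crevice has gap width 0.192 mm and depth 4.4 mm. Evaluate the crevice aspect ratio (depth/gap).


Aspect ratio = depth / gap
Ratio = 4.4 / 0.192 = 22.9

22.9


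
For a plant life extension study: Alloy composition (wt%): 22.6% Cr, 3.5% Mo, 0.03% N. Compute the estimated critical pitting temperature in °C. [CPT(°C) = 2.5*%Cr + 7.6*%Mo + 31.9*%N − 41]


Apply the ASTM G48 empirical CPT estimate: CPT(°C) = 2.5*%Cr + 7.6*%Mo + 31.9*%N − 41
2.5*22.6 = 56.5; 7.6*3.5 = 26.6; 31.9*0.03 = 0.957
CPT = 56.5 + 26.6 + 0.957 − 41 = 43.057 °C
Rounded to 0.1 °C: CPT ≈ 43.1 °C

43.1 °C


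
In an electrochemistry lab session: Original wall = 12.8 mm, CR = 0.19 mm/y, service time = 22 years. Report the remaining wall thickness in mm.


Remaining wall = original − CR × time
t = 12.8 − 0.19*22 = 12.8 − 4.18 = 8.62 mm

8.62 mm


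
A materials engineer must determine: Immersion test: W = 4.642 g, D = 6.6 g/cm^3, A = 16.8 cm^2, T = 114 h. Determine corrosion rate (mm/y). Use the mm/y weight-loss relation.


Apply the mm/y weight-loss relation: CR = 87600 * W / (D * A * T)
Numerator: 87600 * 4.642 = 406639.2
Denominator: 6.6 * 16.8 * 114 = 12640.32
CR = 406639.2 / 12640.32 = 32.170008 mm/y

32.170008 mm/y


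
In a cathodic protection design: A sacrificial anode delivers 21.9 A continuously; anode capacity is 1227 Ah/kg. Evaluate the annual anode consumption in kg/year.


Annual consumption = current * hours per year / capacity
Rate = 21.9 * 8760 / 1227 = 156.4 kg/year

156.4 kg/year


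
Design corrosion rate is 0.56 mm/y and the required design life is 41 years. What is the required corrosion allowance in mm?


Corrosion allowance = CR × design life
CA = 0.56 * 41 = 22.96 mm

22.96 mm


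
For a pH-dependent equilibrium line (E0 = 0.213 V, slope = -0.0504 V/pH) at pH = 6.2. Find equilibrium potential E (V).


Apply the Pourbaix line equation: E = E0 + slope*pH
E = 0.213 + (-0.0504)*6.2 = 0.213 + (-0.31248) = -0.09948 V
Rounded to 3 decimal places: E = -0.099 V

-0.099 V


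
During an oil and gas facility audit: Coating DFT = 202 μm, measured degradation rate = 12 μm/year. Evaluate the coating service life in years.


Service life = thickness / degradation rate
Life = 202 / 12 = 16.8 years

16.8 years


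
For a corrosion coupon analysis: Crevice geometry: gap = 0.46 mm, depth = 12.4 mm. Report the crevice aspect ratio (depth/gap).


Aspect ratio = depth / gap
Ratio = 12.4 / 0.46 = 27.0

27.0


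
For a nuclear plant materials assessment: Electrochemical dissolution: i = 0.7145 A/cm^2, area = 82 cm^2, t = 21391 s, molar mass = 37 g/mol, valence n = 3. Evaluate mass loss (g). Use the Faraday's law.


Apply Faraday's law: m = i*A*t*M / (n*F)
Total charge passed Q = i*A*t = 0.7145*82*21391 = 1253277.299 C
m = Q*M/(n*F) = 1253277.299*37/(3*96485) = 160.202 g

160.202 g


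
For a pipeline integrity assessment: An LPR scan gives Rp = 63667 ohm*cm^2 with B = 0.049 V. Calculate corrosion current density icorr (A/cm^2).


Apply the Stern-Geary relation: icorr = B / Rp
icorr = 0.049 / 63667 = 7.696×10^-7 A/cm^2

7.696×10^-7 A/cm^2


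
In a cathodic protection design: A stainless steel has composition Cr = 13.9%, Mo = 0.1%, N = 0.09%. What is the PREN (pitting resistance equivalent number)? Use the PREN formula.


Apply the PREN formula: PREN = Cr + 3.3*Mo + 16*N
PREN = 13.9 + 3.3*0.1 + 16*0.09
PREN = 13.9 + 0.33 + 1.44 = 15.67

15.67


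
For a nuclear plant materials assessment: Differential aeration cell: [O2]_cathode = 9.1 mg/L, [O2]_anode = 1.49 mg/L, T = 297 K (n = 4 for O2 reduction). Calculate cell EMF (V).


Apply the Nernst concentration-cell relation: E = (RT/nF)*ln(C_cathode/C_anode)
RT/nF = 8.314*297/(4*96485) = 0.00639804 V
ln(9.1/1.49) = 1.8095
E = 0.00639804 * 1.8095 = 0.01158 V

0.01158 V


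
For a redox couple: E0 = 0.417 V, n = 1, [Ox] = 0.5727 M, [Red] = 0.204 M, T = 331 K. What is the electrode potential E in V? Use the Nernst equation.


Apply the Nernst equation: E = E0 + (RT/nF)*ln([Ox]/[Red])
Step 1: RT/nF = 8.314*331/(1*96485) = 0.02852188 V
Step 2: [Ox]/[Red] = 0.5727/0.204 = 2.807353
Step 3: ln(2.807353) = 1.032242
Step 4: correction = 0.02852188 * 1.032242 = 0.0294 V
E = 0.417 + 0.0294 = 0.4464 V

0.4464 V


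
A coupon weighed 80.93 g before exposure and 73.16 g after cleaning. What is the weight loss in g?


Weight loss = initial − final
WL = 80.93 − 73.16 = 7.77 g

7.77 g


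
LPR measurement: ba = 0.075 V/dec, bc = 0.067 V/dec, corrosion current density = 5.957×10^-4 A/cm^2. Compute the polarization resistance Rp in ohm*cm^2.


Apply the Stern-Geary equation: Rp = ba*bc / (2.303*icorr*(ba+bc))
ba*bc = 0.075*0.067 = 0.005025
ba+bc = 0.142; 2.303*icorr*(ba+bc) = 2.303*5.957×10^-4*0.142 = 1.9480939×10^-4
Rp = 0.005025 / 1.9480939×10^-4 = 25.8 ohm*cm^2

25.8 ohm*cm^2


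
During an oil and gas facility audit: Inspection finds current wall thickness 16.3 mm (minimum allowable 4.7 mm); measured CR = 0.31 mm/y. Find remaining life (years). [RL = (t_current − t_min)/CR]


Apply the remaining-life relation: RL = (t_current − t_min) / CR
RL = (16.3 − 4.7) / 0.31 = 11.6 / 0.31 = 37.4 years

37.4 years


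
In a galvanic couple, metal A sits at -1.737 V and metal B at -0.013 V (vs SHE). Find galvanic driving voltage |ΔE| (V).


Driving voltage is the absolute potential difference.
|ΔE| = |-1.737 − (-0.013)| = 1.724 V

1.724 V


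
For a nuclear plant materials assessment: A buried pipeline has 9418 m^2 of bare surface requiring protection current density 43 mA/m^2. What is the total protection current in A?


I = area * current density, then convert mA → A (÷1000)
I = 9418 * 43 / 1000 = 404.97 A

404.97 A


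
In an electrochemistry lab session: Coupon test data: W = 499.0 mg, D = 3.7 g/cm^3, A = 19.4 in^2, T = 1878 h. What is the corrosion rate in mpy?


Apply the mpy weight-loss relation: CR = 534 * W / (D * A * T)
Numerator: 534 * 499.0 = 266466.0
Denominator: 3.7 * 19.4 * 1878 = 134802.84
CR = 266466.0 / 134802.84 = 1.977 mpy

1.977 mpy


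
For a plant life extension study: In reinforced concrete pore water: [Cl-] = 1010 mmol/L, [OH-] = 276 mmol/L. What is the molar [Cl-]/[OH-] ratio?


Threshold parameter = [Cl-] / [OH-] (molar basis; both in mmol/L, so units cancel)
Ratio = 1010 / 276 = 3.66

3.66


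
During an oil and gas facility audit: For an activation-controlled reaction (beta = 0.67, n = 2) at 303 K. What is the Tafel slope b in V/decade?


Apply the Tafel slope relation: b = 2.303*R*T/(beta*n*F)
Numerator: 2.303 * 8.314 * 303 = 5801.58
Denominator: 0.67 * 2 * 96485 = 129289.9
b = 5801.58 / 129289.9 = 0.0449 V/decade

0.0449 V/decade


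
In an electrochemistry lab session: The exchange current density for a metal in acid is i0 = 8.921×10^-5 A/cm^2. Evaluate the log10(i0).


i0 = 8.921×10^-5 A/cm^2
log10(i0) = -4.05

-4.05


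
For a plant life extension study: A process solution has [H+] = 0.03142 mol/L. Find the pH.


pH = −log10[H+]
pH = −log10(0.03142) = 1.5

1.5


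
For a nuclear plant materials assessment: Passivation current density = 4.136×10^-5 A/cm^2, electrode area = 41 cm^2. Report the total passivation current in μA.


I = i_pass * A, then convert A → μA (×10^6)
I = 4.136×10^-5 * 41 * 10^6 = 1695.76 μA

1695.76 μA


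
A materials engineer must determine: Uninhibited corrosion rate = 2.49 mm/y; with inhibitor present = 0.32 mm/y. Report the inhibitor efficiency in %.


Apply the inhibitor-efficiency definition: IE = (CR_blank − CR_inh)/CR_blank × 100
IE = (2.49 − 0.32) / 2.49 × 100
IE = 2.17 / 2.49 × 100 = 87.1 %

87.1 %


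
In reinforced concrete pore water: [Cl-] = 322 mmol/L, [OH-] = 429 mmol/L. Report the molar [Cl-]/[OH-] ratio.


Threshold parameter = [Cl-] / [OH-] (molar basis; both in mmol/L, so units cancel)
Ratio = 322 / 429 = 0.75

0.75


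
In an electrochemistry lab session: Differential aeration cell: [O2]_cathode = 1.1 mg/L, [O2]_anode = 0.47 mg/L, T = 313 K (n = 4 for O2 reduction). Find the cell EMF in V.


Apply the Nernst concentration-cell relation: E = (RT/nF)*ln(C_cathode/C_anode)
RT/nF = 8.314*313/(4*96485) = 0.00674271 V
ln(1.1/0.47) = 0.85033
E = 0.00674271 * 0.85033 = 0.00573 V

0.00573 V


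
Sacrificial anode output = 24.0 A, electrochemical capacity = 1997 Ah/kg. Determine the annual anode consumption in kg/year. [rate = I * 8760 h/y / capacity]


Annual consumption = current * hours per year / capacity
Rate = 24.0 * 8760 / 1997 = 105.3 kg/year

105.3 kg/year


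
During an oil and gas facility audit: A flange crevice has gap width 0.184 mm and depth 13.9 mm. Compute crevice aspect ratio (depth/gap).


Aspect ratio = depth / gap
Ratio = 13.9 / 0.184 = 75.5

75.5


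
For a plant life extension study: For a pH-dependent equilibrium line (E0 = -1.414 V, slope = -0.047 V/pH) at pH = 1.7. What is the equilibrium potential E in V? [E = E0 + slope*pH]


Apply the Pourbaix line equation: E = E0 + slope*pH
E = -1.414 + (-0.047)*1.7 = -1.414 + (-0.0799) = -1.4939 V
Rounded to 3 decimal places: E = -1.494 V

-1.494 V


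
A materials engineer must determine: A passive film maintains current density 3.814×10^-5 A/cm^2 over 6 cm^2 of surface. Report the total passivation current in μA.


I = i_pass * A, then convert A → μA (×10^6)
I = 3.814×10^-5 * 6 * 10^6 = 228.84 μA

228.84 μA


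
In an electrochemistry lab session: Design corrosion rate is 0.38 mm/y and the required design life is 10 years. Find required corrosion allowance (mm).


Corrosion allowance = CR × design life
CA = 0.38 * 10 = 3.8 mm

3.8 mm


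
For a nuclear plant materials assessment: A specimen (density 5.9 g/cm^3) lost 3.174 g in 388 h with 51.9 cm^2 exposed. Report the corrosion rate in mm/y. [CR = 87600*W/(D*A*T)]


Apply the mm/y weight-loss relation: CR = 87600 * W / (D * A * T)
Numerator: 87600 * 3.174 = 278042.4
Denominator: 5.9 * 51.9 * 388 = 118809.48
CR = 278042.4 / 118809.48 = 2.3402 mm/y

2.3402 mm/y


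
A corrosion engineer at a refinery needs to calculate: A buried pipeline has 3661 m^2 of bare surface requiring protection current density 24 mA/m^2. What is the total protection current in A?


I = area * current density, then convert mA → A (÷1000)
I = 3661 * 24 / 1000 = 87.86 A

87.86 A


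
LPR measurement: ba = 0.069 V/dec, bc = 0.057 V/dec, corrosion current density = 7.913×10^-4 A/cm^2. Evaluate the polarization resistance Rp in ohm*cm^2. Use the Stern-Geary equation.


Apply the Stern-Geary equation: Rp = ba*bc / (2.303*icorr*(ba+bc))
ba*bc = 0.069*0.057 = 0.003933
ba+bc = 0.126; 2.303*icorr*(ba+bc) = 2.303*7.913×10^-4*0.126 = 2.2961785×10^-4
Rp = 0.003933 / 2.2961785×10^-4 = 17.1 ohm*cm^2

17.1 ohm*cm^2


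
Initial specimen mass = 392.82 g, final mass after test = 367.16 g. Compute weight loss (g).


Weight loss = initial − final
WL = 392.82 − 367.16 = 25.66 g

25.66 g


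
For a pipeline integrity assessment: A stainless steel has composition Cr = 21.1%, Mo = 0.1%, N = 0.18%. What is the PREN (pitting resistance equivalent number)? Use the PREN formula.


Apply the PREN formula: PREN = Cr + 3.3*Mo + 16*N
PREN = 21.1 + 3.3*0.1 + 16*0.18
PREN = 21.1 + 0.33 + 2.88 = 24.31

24.31


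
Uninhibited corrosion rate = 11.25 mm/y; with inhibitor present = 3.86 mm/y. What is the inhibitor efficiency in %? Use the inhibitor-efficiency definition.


Apply the inhibitor-efficiency definition: IE = (CR_blank − CR_inh)/CR_blank × 100
IE = (11.25 − 3.86) / 11.25 × 100
IE = 7.39 / 11.25 × 100 = 65.7 %

65.7 %


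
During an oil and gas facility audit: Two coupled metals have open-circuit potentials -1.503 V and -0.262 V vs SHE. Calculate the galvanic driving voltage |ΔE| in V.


Driving voltage is the absolute potential difference.
|ΔE| = |-1.503 − (-0.262)| = 1.241 V

1.241 V


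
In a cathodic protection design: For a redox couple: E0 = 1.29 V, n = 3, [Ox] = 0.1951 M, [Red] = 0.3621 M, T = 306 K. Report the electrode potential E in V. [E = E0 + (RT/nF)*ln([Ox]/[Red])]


Apply the Nernst equation: E = E0 + (RT/nF)*ln([Ox]/[Red])
Step 1: RT/nF = 8.314*306/(3*96485) = 0.00878922 V
Step 2: [Ox]/[Red] = 0.1951/0.3621 = 0.538801
Step 3: ln(0.538801) = -0.618409
Step 4: correction = 0.00878922 * -0.618409 = -0.005 V
E = 1.29 + -0.005 = 1.285 V

1.285 V


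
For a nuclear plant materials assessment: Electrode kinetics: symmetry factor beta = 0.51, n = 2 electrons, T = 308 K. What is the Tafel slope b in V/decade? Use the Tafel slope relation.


Apply the Tafel slope relation: b = 2.303*R*T/(beta*n*F)
Numerator: 2.303 * 8.314 * 308 = 5897.32
Denominator: 0.51 * 2 * 96485 = 98414.7
b = 5897.32 / 98414.7 = 0.06 V/decade

0.06 V/decade


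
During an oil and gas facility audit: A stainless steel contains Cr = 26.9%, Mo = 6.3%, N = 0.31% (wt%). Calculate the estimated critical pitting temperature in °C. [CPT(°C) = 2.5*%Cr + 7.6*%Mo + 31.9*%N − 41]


Apply the ASTM G48 empirical CPT estimate: CPT(°C) = 2.5*%Cr + 7.6*%Mo + 31.9*%N − 41
2.5*26.9 = 67.25; 7.6*6.3 = 47.88; 31.9*0.31 = 9.889
CPT = 67.25 + 47.88 + 9.889 − 41 = 84.019 °C
Rounded to 0.1 °C: CPT ≈ 84.0 °C

84.0 °C


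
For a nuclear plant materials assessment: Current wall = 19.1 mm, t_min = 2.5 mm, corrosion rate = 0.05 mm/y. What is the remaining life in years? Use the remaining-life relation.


Apply the remaining-life relation: RL = (t_current − t_min) / CR
RL = (19.1 − 2.5) / 0.05 = 16.6 / 0.05 = 332.0 years

332.0 years


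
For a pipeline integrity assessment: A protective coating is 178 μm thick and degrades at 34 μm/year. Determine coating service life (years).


Service life = thickness / degradation rate
Life = 178 / 34 = 5.2 years

5.2 years


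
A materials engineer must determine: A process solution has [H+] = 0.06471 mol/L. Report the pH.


pH = −log10[H+]
pH = −log10(0.06471) = 1.19

1.19


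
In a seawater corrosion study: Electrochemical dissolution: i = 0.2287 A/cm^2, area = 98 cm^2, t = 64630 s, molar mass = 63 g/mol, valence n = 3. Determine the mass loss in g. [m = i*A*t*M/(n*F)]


Apply Faraday's law: m = i*A*t*M / (n*F)
Total charge passed Q = i*A*t = 0.2287*98*64630 = 1448526.338 C
m = Q*M/(n*F) = 1448526.338*63/(3*96485) = 315.27235 g

315.27235 g


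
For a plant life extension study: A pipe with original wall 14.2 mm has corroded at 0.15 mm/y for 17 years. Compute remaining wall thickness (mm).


Remaining wall = original − CR × time
t = 14.2 − 0.15*17 = 14.2 − 2.55 = 11.65 mm

11.65 mm


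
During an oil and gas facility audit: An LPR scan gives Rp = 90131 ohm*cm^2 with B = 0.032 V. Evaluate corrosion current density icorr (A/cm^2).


Apply the Stern-Geary relation: icorr = B / Rp
icorr = 0.032 / 90131 = 3.55×10^-7 A/cm^2

3.55×10^-7 A/cm^2


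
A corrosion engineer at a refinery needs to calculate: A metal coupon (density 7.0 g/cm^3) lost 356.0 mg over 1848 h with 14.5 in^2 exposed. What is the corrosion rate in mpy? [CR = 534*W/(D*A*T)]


Apply the mpy weight-loss relation: CR = 534 * W / (D * A * T)
Numerator: 534 * 356.0 = 190104.0
Denominator: 7.0 * 14.5 * 1848 = 187572.0
CR = 190104.0 / 187572.0 = 1.0135 mpy

1.0135 mpy


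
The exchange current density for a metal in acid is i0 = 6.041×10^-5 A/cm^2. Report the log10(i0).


i0 = 6.041×10^-5 A/cm^2
log10(i0) = -4.219

-4.219


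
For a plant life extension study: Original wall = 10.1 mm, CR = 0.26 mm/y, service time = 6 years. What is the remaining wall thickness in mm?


Remaining wall = original − CR × time
t = 10.1 − 0.26*6 = 10.1 − 1.56 = 8.54 mm

8.54 mm


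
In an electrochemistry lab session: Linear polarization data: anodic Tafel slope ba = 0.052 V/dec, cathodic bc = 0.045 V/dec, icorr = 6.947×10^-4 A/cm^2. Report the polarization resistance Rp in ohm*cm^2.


Apply the Stern-Geary equation: Rp = ba*bc / (2.303*icorr*(ba+bc))
ba*bc = 0.052*0.045 = 0.00234
ba+bc = 0.097; 2.303*icorr*(ba+bc) = 2.303*6.947×10^-4*0.097 = 1.5518973×10^-4
Rp = 0.00234 / 1.5518973×10^-4 = 15.1 ohm*cm^2

15.1 ohm*cm^2


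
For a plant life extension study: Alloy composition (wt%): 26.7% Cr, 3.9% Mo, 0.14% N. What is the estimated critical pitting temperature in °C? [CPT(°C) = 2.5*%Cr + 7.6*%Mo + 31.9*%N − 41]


Apply the ASTM G48 empirical CPT estimate: CPT(°C) = 2.5*%Cr + 7.6*%Mo + 31.9*%N − 41
2.5*26.7 = 66.75; 7.6*3.9 = 29.64; 31.9*0.14 = 4.466
CPT = 66.75 + 29.64 + 4.466 − 41 = 59.856 °C
Rounded to 0.1 °C: CPT ≈ 59.9 °C

59.9 °C


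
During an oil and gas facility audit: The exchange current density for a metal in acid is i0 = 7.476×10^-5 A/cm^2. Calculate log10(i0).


i0 = 7.476×10^-5 A/cm^2
log10(i0) = -4.126

-4.126


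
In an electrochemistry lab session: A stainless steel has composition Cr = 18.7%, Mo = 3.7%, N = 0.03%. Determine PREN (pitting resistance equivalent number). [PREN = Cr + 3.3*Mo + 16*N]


Apply the PREN formula: PREN = Cr + 3.3*Mo + 16*N
PREN = 18.7 + 3.3*3.7 + 16*0.03
PREN = 18.7 + 12.21 + 0.48 = 31.39

31.39


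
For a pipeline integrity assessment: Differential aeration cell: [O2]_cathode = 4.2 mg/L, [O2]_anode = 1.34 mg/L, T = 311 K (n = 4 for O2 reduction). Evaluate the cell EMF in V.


Apply the Nernst concentration-cell relation: E = (RT/nF)*ln(C_cathode/C_anode)
RT/nF = 8.314*311/(4*96485) = 0.00669963 V
ln(4.2/1.34) = 1.14241
E = 0.00669963 * 1.14241 = 0.00765 V

0.00765 V


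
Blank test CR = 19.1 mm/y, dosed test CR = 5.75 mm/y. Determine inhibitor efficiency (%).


Apply the inhibitor-efficiency definition: IE = (CR_blank − CR_inh)/CR_blank × 100
IE = (19.1 − 5.75) / 19.1 × 100
IE = 13.35 / 19.1 × 100 = 69.9 %

69.9 %


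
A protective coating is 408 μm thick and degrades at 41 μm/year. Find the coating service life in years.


Service life = thickness / degradation rate
Life = 408 / 41 = 10.0 years

10.0 years


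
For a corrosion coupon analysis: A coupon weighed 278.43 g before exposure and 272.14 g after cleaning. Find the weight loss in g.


Weight loss = initial − final
WL = 278.43 − 272.14 = 6.29 g

6.29 g


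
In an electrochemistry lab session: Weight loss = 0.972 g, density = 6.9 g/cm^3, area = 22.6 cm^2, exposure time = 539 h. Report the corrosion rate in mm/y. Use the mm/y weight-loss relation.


Apply the mm/y weight-loss relation: CR = 87600 * W / (D * A * T)
Numerator: 87600 * 0.972 = 85147.2
Denominator: 6.9 * 22.6 * 539 = 84051.66
CR = 85147.2 / 84051.66 = 1.01303 mm/y

1.01303 mm/y


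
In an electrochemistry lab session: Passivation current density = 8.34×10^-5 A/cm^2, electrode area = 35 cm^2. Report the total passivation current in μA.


I = i_pass * A, then convert A → μA (×10^6)
I = 8.34×10^-5 * 35 * 10^6 = 2919.0 μA

2919.0 μA
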